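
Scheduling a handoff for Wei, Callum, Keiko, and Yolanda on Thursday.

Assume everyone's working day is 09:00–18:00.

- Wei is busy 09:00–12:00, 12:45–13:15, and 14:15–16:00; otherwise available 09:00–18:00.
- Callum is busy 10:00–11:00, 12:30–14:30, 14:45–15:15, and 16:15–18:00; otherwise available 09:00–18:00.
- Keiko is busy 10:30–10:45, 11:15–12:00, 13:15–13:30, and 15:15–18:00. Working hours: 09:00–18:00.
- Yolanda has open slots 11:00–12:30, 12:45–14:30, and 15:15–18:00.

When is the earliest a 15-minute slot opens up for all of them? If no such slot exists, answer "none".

12:00

Wei free within 09:00–18:00: 12:00–12:45, 13:15–14:15, 16:00–18:00.
Callum free within 09:00–18:00: 09:00–10:00, 11:00–12:30, 14:30–14:45, 15:15–16:15.
Keiko free within 09:00–18:00: 09:00–10:30, 10:45–11:15, 12:00–13:15, 13:30–15:15.
Wei ∩ Callum: 12:00–12:30, 16:00–16:15.
Wei ∩ Callum ∩ Keiko: 12:00–12:30.
Wei ∩ Callum ∩ Keiko ∩ Yolanda: 12:00–12:30.
Windows ≥ 15 min: 12:00–12:30.
Earliest such window starts at 12:00.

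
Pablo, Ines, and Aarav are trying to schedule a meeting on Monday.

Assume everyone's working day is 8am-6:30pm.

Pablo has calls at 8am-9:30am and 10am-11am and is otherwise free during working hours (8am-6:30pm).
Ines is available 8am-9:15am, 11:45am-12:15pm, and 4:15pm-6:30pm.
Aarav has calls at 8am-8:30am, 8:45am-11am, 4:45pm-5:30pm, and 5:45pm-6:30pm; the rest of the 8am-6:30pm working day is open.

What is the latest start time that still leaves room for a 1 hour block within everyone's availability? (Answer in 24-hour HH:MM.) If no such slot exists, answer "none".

none

Pablo free within 08:00–18:30: 09:30–10:00, 11:00–18:30.
Aarav free within 08:00–18:30: 08:30–08:45, 11:00–16:45, 17:30–17:45.
Pablo ∩ Ines: 11:45–12:15, 16:15–18:30.
Pablo ∩ Ines ∩ Aarav: 11:45–12:15, 16:15–16:45, 17:30–17:45.
Windows ≥ 60 min: (none).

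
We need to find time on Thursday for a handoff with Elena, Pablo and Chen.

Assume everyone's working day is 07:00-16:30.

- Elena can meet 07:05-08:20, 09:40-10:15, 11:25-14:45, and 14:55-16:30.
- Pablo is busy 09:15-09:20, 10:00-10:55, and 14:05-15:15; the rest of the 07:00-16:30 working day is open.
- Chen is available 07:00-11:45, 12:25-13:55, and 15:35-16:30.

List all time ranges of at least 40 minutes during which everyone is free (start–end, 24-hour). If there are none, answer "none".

07:05–08:20, 12:25–13:55, 15:35–16:30

Pablo free within 07:00–16:30: 07:00–09:15, 09:20–10:00, 10:55–14:05, 15:15–16:30.
Elena ∩ Pablo: 07:05–08:20, 09:40–10:00, 11:25–14:05, 15:15–16:30.
Elena ∩ Pablo ∩ Chen: 07:05–08:20, 09:40–10:00, 11:25–11:45, 12:25–13:55, 15:35–16:30.
Windows ≥ 40 min: 07:05–08:20, 12:25–13:55, 15:35–16:30.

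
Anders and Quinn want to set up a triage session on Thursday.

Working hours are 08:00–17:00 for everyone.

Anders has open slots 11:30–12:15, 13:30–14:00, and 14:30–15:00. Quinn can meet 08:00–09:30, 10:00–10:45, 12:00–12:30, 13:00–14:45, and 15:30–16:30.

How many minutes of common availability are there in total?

60 minutes

Anders ∩ Quinn: 12:00–12:15, 13:30–14:00, 14:30–14:45.
Total common minutes: 15 + 30 + 15 = 60.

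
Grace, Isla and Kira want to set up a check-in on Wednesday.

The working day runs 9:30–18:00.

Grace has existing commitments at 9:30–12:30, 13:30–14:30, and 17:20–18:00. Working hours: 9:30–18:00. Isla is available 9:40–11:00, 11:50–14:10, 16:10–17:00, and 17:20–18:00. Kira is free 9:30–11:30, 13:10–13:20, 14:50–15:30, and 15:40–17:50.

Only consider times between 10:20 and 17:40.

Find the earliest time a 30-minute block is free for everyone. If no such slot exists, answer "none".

16:10

Grace free within 09:30–18:00: 12:30–13:30, 14:30–17:20.
Grace ∩ Isla: 12:30–13:30, 16:10–17:00.
Grace ∩ Isla ∩ Kira: 13:10–13:20, 16:10–17:00.
Restricted to 10:20–17:40: 13:10–13:20, 16:10–17:00.
Windows ≥ 30 min: 16:10–17:00.
Earliest such window starts at 16:10.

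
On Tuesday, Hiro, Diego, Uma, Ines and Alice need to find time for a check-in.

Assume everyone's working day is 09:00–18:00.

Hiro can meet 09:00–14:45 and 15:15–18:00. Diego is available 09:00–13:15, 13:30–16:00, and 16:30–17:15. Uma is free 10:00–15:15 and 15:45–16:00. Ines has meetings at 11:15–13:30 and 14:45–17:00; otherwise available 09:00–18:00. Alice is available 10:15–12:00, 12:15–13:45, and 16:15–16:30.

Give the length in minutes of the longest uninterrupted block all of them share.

Ines free within 09:00–18:00: 09:00–11:15, 13:30–14:45, 17:00–18:00.
Hiro ∩ Diego: 09:00–13:15, 13:30–14:45, 15:15–16:00, 16:30–17:15.
Hiro ∩ Diego ∩ Uma: 10:00–13:15, 13:30–14:45, 15:45–16:00.
Hiro ∩ Diego ∩ Uma ∩ Ines: 10:00–11:15, 13:30–14:45.
Hiro ∩ Diego ∩ Uma ∩ Ines ∩ Alice: 10:15–11:15, 13:30–13:45.
Common window lengths: 60, 15 min; longest is 60.

60 minutes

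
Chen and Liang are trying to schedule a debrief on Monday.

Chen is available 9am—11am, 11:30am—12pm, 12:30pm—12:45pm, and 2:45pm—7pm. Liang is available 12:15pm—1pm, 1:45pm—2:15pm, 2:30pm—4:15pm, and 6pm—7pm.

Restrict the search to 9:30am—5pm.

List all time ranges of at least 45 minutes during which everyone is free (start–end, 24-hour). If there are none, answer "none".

Chen ∩ Liang: 12:30–12:45, 14:45–16:15, 18:00–19:00.
Restricted to 09:30–17:00: 12:30–12:45, 14:45–16:15.
Windows ≥ 45 min: 14:45–16:15.

14:45–16:15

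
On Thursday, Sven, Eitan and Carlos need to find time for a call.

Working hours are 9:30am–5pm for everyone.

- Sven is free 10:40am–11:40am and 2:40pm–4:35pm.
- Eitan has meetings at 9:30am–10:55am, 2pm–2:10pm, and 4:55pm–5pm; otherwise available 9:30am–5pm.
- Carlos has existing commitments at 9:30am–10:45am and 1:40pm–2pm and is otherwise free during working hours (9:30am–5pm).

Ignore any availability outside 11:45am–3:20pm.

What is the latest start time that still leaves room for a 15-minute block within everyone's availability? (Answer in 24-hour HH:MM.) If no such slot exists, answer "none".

Eitan free within 09:30–17:00: 10:55–14:00, 14:10–16:55.
Carlos free within 09:30–17:00: 10:45–13:40, 14:00–17:00.
Sven ∩ Eitan: 10:55–11:40, 14:40–16:35.
Sven ∩ Eitan ∩ Carlos: 10:55–11:40, 14:40–16:35.
Restricted to 11:45–15:20: 14:40–15:20.
Windows ≥ 15 min: 14:40–15:20.
Latest start in the last window 14:40–15:20 is 15:20 − 15 min = 15:05.

15:05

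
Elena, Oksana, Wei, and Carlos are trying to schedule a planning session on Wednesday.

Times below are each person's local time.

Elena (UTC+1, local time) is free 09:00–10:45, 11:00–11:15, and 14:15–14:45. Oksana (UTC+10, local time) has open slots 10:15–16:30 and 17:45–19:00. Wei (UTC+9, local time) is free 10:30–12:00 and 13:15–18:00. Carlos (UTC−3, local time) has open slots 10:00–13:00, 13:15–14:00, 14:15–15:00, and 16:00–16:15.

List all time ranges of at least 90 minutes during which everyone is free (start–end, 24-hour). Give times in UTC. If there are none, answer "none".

Elena → UTC: 08:00–09:45, 10:00–10:15, 13:15–13:45.
Oksana → UTC: 00:15–06:30, 07:45–09:00.
Wei → UTC: 01:30–03:00, 04:15–09:00.
Carlos → UTC: 13:00–16:00, 16:15–17:00, 17:15–18:00, 19:00–19:15.
Elena ∩ Oksana: 08:00–09:00.
Elena ∩ Oksana ∩ Wei: 08:00–09:00.
Elena ∩ Oksana ∩ Wei ∩ Carlos: (none).
Windows ≥ 90 min: (none).

none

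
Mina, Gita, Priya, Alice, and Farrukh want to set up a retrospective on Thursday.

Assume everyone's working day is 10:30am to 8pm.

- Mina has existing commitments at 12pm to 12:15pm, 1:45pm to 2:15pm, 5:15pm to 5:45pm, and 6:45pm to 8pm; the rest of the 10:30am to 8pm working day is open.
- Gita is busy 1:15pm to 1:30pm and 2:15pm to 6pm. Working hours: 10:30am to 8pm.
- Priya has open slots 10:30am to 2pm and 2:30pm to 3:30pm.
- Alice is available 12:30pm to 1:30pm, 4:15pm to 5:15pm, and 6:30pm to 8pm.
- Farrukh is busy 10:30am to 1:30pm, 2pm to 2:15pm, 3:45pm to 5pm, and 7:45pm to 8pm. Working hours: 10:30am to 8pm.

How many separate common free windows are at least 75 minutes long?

Mina free within 10:30–20:00: 10:30–12:00, 12:15–13:45, 14:15–17:15, 17:45–18:45.
Gita free within 10:30–20:00: 10:30–13:15, 13:30–14:15, 18:00–20:00.
Farrukh free within 10:30–20:00: 13:30–14:00, 14:15–15:45, 17:00–19:45.
Mina ∩ Gita: 10:30–12:00, 12:15–13:15, 13:30–13:45, 18:00–18:45.
Mina ∩ Gita ∩ Priya: 10:30–12:00, 12:15–13:15, 13:30–13:45.
Mina ∩ Gita ∩ Priya ∩ Alice: 12:30–13:15.
Mina ∩ Gita ∩ Priya ∩ Alice ∩ Farrukh: (none).
Windows ≥ 75 min: (none).
That's 0 windows.

0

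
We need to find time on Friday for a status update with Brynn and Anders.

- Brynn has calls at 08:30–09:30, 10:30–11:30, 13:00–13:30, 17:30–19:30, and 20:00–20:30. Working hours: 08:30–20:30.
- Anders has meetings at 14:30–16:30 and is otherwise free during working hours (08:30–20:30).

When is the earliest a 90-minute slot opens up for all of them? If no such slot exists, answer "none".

11:30

Brynn free within 08:30–20:30: 09:30–10:30, 11:30–13:00, 13:30–17:30, 19:30–20:00.
Anders free within 08:30–20:30: 08:30–14:30, 16:30–20:30.
Brynn ∩ Anders: 09:30–10:30, 11:30–13:00, 13:30–14:30, 16:30–17:30, 19:30–20:00.
Windows ≥ 90 min: 11:30–13:00.
Earliest such window starts at 11:30.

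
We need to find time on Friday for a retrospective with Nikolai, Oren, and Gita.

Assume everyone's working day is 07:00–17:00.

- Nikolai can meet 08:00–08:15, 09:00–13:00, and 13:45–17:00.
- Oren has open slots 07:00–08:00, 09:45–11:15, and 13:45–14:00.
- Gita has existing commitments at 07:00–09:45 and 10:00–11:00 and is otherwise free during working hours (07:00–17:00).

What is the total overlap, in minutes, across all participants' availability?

45 minutes

Gita free within 07:00–17:00: 09:45–10:00, 11:00–17:00.
Nikolai ∩ Oren: 09:45–11:15, 13:45–14:00.
Nikolai ∩ Oren ∩ Gita: 09:45–10:00, 11:00–11:15, 13:45–14:00.
Total common minutes: 15 + 15 + 15 = 45.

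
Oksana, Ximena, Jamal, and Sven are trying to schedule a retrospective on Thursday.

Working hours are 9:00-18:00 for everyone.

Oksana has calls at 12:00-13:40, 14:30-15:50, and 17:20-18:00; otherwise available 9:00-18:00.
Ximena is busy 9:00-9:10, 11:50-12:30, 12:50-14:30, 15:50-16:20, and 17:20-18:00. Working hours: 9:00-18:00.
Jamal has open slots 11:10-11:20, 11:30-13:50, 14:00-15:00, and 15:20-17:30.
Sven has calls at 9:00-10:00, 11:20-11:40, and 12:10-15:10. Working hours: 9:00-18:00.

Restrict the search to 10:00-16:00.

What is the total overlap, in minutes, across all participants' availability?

20 minutes

Oksana free within 09:00–18:00: 09:00–12:00, 13:40–14:30, 15:50–17:20.
Ximena free within 09:00–18:00: 09:10–11:50, 12:30–12:50, 14:30–15:50, 16:20–17:20.
Sven free within 09:00–18:00: 10:00–11:20, 11:40–12:10, 15:10–18:00.
Oksana ∩ Ximena: 09:10–11:50, 16:20–17:20.
Oksana ∩ Ximena ∩ Jamal: 11:10–11:20, 11:30–11:50, 16:20–17:20.
Oksana ∩ Ximena ∩ Jamal ∩ Sven: 11:10–11:20, 11:40–11:50, 16:20–17:20.
Restricted to 10:00–16:00: 11:10–11:20, 11:40–11:50.
Total common minutes: 10 + 10 = 20.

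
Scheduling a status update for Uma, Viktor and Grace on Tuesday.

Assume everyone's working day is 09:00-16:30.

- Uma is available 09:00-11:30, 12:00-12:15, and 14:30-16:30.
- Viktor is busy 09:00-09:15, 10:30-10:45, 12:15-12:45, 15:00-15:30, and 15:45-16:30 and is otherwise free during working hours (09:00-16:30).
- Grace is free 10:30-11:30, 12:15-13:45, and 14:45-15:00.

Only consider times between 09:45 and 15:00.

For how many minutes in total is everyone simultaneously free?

Viktor free within 09:00–16:30: 09:15–10:30, 10:45–12:15, 12:45–15:00, 15:30–15:45.
Uma ∩ Viktor: 09:15–10:30, 10:45–11:30, 12:00–12:15, 14:30–15:00, 15:30–15:45.
Uma ∩ Viktor ∩ Grace: 10:45–11:30, 14:45–15:00.
Restricted to 09:45–15:00: 10:45–11:30, 14:45–15:00.
Total common minutes: 45 + 15 = 60.

60 minutes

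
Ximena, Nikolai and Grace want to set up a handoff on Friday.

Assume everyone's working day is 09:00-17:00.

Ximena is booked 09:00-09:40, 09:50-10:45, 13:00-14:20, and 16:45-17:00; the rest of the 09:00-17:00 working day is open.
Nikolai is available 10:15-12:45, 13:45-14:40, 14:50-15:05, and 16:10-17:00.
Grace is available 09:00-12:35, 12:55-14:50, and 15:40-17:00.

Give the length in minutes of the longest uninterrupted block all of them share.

Ximena free within 09:00–17:00: 09:40–09:50, 10:45–13:00, 14:20–16:45.
Ximena ∩ Nikolai: 10:45–12:45, 14:20–14:40, 14:50–15:05, 16:10–16:45.
Ximena ∩ Nikolai ∩ Grace: 10:45–12:35, 14:20–14:40, 16:10–16:45.
Common window lengths: 110, 20, 35 min; longest is 110.

110 minutes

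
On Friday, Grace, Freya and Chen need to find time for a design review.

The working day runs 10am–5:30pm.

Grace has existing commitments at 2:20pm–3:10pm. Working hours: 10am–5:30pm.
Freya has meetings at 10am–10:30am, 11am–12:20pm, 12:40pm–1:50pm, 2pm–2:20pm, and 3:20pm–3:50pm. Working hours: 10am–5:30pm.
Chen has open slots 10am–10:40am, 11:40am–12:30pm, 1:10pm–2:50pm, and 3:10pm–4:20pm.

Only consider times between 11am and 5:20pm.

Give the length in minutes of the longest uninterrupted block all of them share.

30 minutes

Grace free within 10:00–17:30: 10:00–14:20, 15:10–17:30.
Freya free within 10:00–17:30: 10:30–11:00, 12:20–12:40, 13:50–14:00, 14:20–15:20, 15:50–17:30.
Grace ∩ Freya: 10:30–11:00, 12:20–12:40, 13:50–14:00, 15:10–15:20, 15:50–17:30.
Grace ∩ Freya ∩ Chen: 10:30–10:40, 12:20–12:30, 13:50–14:00, 15:10–15:20, 15:50–16:20.
Restricted to 11:00–17:20: 12:20–12:30, 13:50–14:00, 15:10–15:20, 15:50–16:20.
Common window lengths: 10, 10, 10, 30 min; longest is 30.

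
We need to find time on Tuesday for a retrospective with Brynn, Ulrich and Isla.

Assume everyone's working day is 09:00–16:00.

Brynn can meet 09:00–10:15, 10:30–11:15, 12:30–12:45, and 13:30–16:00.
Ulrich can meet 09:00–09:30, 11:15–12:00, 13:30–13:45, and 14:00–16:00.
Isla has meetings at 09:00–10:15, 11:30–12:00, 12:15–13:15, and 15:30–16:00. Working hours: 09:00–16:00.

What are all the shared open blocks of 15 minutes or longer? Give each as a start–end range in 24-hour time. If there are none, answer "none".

13:30–13:45, 14:00–15:30

Isla free within 09:00–16:00: 10:15–11:30, 12:00–12:15, 13:15–15:30.
Brynn ∩ Ulrich: 09:00–09:30, 13:30–13:45, 14:00–16:00.
Brynn ∩ Ulrich ∩ Isla: 13:30–13:45, 14:00–15:30.
Windows ≥ 15 min: 13:30–13:45, 14:00–15:30.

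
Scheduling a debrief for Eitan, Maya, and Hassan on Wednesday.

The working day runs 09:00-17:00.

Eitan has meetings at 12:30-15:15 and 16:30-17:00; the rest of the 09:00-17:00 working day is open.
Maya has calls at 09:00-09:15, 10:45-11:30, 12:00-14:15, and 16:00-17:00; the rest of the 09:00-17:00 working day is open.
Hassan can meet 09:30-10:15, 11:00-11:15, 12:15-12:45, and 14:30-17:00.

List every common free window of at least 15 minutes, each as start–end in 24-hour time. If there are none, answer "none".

Eitan free within 09:00–17:00: 09:00–12:30, 15:15–16:30.
Maya free within 09:00–17:00: 09:15–10:45, 11:30–12:00, 14:15–16:00.
Eitan ∩ Maya: 09:15–10:45, 11:30–12:00, 15:15–16:00.
Eitan ∩ Maya ∩ Hassan: 09:30–10:15, 15:15–16:00.
Windows ≥ 15 min: 09:30–10:15, 15:15–16:00.

09:30–10:15, 15:15–16:00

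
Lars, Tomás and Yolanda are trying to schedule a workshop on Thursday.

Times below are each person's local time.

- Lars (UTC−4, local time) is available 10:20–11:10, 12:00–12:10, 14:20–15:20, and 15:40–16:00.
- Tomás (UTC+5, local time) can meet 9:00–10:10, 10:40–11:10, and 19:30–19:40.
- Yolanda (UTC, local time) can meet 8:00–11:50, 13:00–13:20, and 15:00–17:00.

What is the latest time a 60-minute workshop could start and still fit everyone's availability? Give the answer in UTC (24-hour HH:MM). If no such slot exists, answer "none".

none

Lars → UTC: 14:20–15:10, 16:00–16:10, 18:20–19:20, 19:40–20:00.
Tomás → UTC: 04:00–05:10, 05:40–06:10, 14:30–14:40.
Yolanda → UTC: 08:00–11:50, 13:00–13:20, 15:00–17:00.
Lars ∩ Tomás: 14:30–14:40.
Lars ∩ Tomás ∩ Yolanda: (none).
Windows ≥ 60 min: (none).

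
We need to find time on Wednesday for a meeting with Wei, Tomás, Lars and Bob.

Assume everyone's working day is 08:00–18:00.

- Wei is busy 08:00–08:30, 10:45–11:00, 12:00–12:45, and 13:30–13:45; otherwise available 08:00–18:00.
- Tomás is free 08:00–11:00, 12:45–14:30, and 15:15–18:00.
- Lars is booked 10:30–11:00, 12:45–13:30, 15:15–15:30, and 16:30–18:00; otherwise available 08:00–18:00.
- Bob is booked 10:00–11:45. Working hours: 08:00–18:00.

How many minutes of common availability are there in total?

195 minutes

Wei free within 08:00–18:00: 08:30–10:45, 11:00–12:00, 12:45–13:30, 13:45–18:00.
Lars free within 08:00–18:00: 08:00–10:30, 11:00–12:45, 13:30–15:15, 15:30–16:30.
Bob free within 08:00–18:00: 08:00–10:00, 11:45–18:00.
Wei ∩ Tomás: 08:30–10:45, 12:45–13:30, 13:45–14:30, 15:15–18:00.
Wei ∩ Tomás ∩ Lars: 08:30–10:30, 13:45–14:30, 15:30–16:30.
Wei ∩ Tomás ∩ Lars ∩ Bob: 08:30–10:00, 13:45–14:30, 15:30–16:30.
Total common minutes: 90 + 45 + 60 = 195.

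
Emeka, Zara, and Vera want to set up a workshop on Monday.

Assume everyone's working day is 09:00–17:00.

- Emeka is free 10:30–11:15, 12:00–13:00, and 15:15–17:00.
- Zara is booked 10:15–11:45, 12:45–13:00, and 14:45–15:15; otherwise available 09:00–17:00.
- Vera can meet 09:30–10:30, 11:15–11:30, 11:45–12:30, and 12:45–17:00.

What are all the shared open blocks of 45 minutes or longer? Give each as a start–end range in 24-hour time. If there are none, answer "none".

15:15–17:00

Zara free within 09:00–17:00: 09:00–10:15, 11:45–12:45, 13:00–14:45, 15:15–17:00.
Emeka ∩ Zara: 12:00–12:45, 15:15–17:00.
Emeka ∩ Zara ∩ Vera: 12:00–12:30, 15:15–17:00.
Windows ≥ 45 min: 15:15–17:00.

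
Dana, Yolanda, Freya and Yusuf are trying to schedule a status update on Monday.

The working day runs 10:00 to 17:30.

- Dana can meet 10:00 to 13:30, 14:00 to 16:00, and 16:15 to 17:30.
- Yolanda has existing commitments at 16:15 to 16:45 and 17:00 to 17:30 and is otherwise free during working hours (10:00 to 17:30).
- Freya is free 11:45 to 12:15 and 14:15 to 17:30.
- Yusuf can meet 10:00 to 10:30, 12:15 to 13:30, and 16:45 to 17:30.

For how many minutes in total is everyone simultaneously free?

15 minutes

Yolanda free within 10:00–17:30: 10:00–16:15, 16:45–17:00.
Dana ∩ Yolanda: 10:00–13:30, 14:00–16:00, 16:45–17:00.
Dana ∩ Yolanda ∩ Freya: 11:45–12:15, 14:15–16:00, 16:45–17:00.
Dana ∩ Yolanda ∩ Freya ∩ Yusuf: 16:45–17:00.
Total common minutes: 15.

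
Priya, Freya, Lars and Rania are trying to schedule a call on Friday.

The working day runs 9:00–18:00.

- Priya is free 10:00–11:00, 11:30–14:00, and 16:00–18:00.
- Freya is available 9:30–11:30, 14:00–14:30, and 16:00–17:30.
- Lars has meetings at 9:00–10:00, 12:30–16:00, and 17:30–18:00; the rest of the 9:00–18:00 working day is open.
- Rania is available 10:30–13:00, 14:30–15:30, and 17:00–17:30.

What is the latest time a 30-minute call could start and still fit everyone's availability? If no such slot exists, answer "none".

17:00

Lars free within 09:00–18:00: 10:00–12:30, 16:00–17:30.
Priya ∩ Freya: 10:00–11:00, 16:00–17:30.
Priya ∩ Freya ∩ Lars: 10:00–11:00, 16:00–17:30.
Priya ∩ Freya ∩ Lars ∩ Rania: 10:30–11:00, 17:00–17:30.
Windows ≥ 30 min: 10:30–11:00, 17:00–17:30.
Latest start in the last window 17:00–17:30 is 17:30 − 30 min = 17:00.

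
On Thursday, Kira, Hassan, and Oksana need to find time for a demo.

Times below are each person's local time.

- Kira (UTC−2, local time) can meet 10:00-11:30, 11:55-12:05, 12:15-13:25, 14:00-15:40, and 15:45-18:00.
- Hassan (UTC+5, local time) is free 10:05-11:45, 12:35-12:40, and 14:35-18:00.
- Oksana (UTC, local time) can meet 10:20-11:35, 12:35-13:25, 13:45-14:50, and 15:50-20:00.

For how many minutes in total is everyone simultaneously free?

25 minutes

Kira → UTC: 12:00–13:30, 13:55–14:05, 14:15–15:25, 16:00–17:40, 17:45–20:00.
Hassan → UTC: 05:05–06:45, 07:35–07:40, 09:35–13:00.
Oksana → UTC: 10:20–11:35, 12:35–13:25, 13:45–14:50, 15:50–20:00.
Kira ∩ Hassan: 12:00–13:00.
Kira ∩ Hassan ∩ Oksana: 12:35–13:00.
Total common minutes: 25.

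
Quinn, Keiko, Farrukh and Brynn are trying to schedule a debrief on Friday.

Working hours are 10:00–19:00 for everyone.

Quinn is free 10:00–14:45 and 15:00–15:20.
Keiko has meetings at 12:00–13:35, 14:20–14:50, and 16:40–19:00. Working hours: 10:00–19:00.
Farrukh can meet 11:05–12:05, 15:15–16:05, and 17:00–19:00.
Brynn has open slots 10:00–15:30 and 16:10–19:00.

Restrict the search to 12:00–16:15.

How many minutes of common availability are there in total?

Keiko free within 10:00–19:00: 10:00–12:00, 13:35–14:20, 14:50–16:40.
Quinn ∩ Keiko: 10:00–12:00, 13:35–14:20, 15:00–15:20.
Quinn ∩ Keiko ∩ Farrukh: 11:05–12:00, 15:15–15:20.
Quinn ∩ Keiko ∩ Farrukh ∩ Brynn: 11:05–12:00, 15:15–15:20.
Restricted to 12:00–16:15: 15:15–15:20.
Total common minutes: 5.

5 minutes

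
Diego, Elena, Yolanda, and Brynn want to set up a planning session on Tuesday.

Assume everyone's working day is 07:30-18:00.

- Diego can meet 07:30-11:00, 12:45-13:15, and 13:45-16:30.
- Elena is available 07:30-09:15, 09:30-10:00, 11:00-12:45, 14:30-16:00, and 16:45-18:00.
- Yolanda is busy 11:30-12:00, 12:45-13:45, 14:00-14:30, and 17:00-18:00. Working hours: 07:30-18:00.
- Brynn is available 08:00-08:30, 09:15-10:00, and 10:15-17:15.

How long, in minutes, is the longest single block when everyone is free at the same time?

90 minutes

Yolanda free within 07:30–18:00: 07:30–11:30, 12:00–12:45, 13:45–14:00, 14:30–17:00.
Diego ∩ Elena: 07:30–09:15, 09:30–10:00, 14:30–16:00.
Diego ∩ Elena ∩ Yolanda: 07:30–09:15, 09:30–10:00, 14:30–16:00.
Diego ∩ Elena ∩ Yolanda ∩ Brynn: 08:00–08:30, 09:30–10:00, 14:30–16:00.
Common window lengths: 30, 30, 90 min; longest is 90.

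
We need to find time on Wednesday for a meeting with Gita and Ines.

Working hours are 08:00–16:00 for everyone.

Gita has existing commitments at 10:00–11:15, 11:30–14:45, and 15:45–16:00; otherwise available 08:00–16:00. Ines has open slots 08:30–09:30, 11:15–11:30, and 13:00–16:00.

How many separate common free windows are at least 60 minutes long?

2

Gita free within 08:00–16:00: 08:00–10:00, 11:15–11:30, 14:45–15:45.
Gita ∩ Ines: 08:30–09:30, 11:15–11:30, 14:45–15:45.
Windows ≥ 60 min: 08:30–09:30, 14:45–15:45.
That's 2 windows.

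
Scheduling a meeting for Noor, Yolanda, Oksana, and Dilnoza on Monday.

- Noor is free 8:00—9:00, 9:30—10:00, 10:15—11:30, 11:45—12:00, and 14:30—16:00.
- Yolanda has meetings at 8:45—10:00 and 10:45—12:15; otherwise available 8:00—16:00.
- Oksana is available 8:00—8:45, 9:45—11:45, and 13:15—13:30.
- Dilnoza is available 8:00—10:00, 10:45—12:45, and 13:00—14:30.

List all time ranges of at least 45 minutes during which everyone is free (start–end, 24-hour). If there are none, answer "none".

08:00–08:45

Yolanda free within 08:00–16:00: 08:00–08:45, 10:00–10:45, 12:15–16:00.
Noor ∩ Yolanda: 08:00–08:45, 10:15–10:45, 14:30–16:00.
Noor ∩ Yolanda ∩ Oksana: 08:00–08:45, 10:15–10:45.
Noor ∩ Yolanda ∩ Oksana ∩ Dilnoza: 08:00–08:45.
Windows ≥ 45 min: 08:00–08:45.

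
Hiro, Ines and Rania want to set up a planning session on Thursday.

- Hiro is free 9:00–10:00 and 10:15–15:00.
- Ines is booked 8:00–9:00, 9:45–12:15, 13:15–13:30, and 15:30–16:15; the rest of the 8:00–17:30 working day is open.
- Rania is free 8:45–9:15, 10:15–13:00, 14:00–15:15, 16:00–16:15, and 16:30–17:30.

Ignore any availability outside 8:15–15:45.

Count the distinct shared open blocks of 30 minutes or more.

2

Ines free within 08:00–17:30: 09:00–09:45, 12:15–13:15, 13:30–15:30, 16:15–17:30.
Hiro ∩ Ines: 09:00–09:45, 12:15–13:15, 13:30–15:00.
Hiro ∩ Ines ∩ Rania: 09:00–09:15, 12:15–13:00, 14:00–15:00.
Restricted to 08:15–15:45: 09:00–09:15, 12:15–13:00, 14:00–15:00.
Windows ≥ 30 min: 12:15–13:00, 14:00–15:00.
That's 2 windows.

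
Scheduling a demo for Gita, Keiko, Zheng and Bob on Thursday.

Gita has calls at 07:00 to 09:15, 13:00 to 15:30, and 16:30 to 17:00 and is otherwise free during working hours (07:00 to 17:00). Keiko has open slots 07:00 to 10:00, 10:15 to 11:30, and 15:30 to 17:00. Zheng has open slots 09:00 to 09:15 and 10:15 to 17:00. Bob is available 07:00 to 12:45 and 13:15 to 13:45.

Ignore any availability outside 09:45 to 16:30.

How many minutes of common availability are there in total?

Gita free within 07:00–17:00: 09:15–13:00, 15:30–16:30.
Gita ∩ Keiko: 09:15–10:00, 10:15–11:30, 15:30–16:30.
Gita ∩ Keiko ∩ Zheng: 10:15–11:30, 15:30–16:30.
Gita ∩ Keiko ∩ Zheng ∩ Bob: 10:15–11:30.
Restricted to 09:45–16:30: 10:15–11:30.
Total common minutes: 75.

75 minutes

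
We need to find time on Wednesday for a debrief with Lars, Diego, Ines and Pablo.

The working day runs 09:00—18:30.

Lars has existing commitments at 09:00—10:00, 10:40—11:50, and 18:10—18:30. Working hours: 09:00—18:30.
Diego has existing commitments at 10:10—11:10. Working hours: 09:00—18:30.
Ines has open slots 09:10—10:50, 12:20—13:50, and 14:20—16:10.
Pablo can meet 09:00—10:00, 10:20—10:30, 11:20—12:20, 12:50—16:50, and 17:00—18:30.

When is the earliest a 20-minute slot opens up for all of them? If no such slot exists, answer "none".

Lars free within 09:00–18:30: 10:00–10:40, 11:50–18:10.
Diego free within 09:00–18:30: 09:00–10:10, 11:10–18:30.
Lars ∩ Diego: 10:00–10:10, 11:50–18:10.
Lars ∩ Diego ∩ Ines: 10:00–10:10, 12:20–13:50, 14:20–16:10.
Lars ∩ Diego ∩ Ines ∩ Pablo: 12:50–13:50, 14:20–16:10.
Windows ≥ 20 min: 12:50–13:50, 14:20–16:10.
Earliest such window starts at 12:50.

12:50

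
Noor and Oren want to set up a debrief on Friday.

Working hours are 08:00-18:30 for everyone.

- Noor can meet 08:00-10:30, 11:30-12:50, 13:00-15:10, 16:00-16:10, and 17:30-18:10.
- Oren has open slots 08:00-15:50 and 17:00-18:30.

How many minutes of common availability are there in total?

400 minutes

Noor ∩ Oren: 08:00–10:30, 11:30–12:50, 13:00–15:10, 17:30–18:10.
Total common minutes: 150 + 80 + 130 + 40 = 400.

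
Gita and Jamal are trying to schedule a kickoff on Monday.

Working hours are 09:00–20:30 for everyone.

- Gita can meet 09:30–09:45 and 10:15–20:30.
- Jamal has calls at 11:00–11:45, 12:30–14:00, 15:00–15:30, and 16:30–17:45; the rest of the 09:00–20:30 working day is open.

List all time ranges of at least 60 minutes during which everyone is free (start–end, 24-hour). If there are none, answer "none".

14:00–15:00, 15:30–16:30, 17:45–20:30

Jamal free within 09:00–20:30: 09:00–11:00, 11:45–12:30, 14:00–15:00, 15:30–16:30, 17:45–20:30.
Gita ∩ Jamal: 09:30–09:45, 10:15–11:00, 11:45–12:30, 14:00–15:00, 15:30–16:30, 17:45–20:30.
Windows ≥ 60 min: 14:00–15:00, 15:30–16:30, 17:45–20:30.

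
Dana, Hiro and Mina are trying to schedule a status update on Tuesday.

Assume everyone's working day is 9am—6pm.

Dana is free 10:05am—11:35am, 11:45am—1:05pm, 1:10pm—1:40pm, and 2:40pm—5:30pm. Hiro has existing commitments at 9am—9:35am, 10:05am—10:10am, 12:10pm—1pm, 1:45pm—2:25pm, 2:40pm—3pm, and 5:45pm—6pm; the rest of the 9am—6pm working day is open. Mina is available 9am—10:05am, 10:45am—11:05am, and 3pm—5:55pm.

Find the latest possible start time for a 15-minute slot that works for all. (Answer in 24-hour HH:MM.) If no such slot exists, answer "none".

Hiro free within 09:00–18:00: 09:35–10:05, 10:10–12:10, 13:00–13:45, 14:25–14:40, 15:00–17:45.
Dana ∩ Hiro: 10:10–11:35, 11:45–12:10, 13:00–13:05, 13:10–13:40, 15:00–17:30.
Dana ∩ Hiro ∩ Mina: 10:45–11:05, 15:00–17:30.
Windows ≥ 15 min: 10:45–11:05, 15:00–17:30.
Latest start in the last window 15:00–17:30 is 17:30 − 15 min = 17:15.

17:15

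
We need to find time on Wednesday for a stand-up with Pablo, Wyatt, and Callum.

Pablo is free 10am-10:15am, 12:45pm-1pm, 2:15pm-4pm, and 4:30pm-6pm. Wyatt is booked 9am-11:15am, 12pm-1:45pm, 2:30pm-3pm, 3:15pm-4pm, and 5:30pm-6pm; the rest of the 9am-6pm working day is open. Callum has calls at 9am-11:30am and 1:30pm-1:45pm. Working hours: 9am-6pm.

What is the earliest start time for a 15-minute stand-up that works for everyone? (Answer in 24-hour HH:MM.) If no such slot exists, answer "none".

Wyatt free within 09:00–18:00: 11:15–12:00, 13:45–14:30, 15:00–15:15, 16:00–17:30.
Callum free within 09:00–18:00: 11:30–13:30, 13:45–18:00.
Pablo ∩ Wyatt: 14:15–14:30, 15:00–15:15, 16:30–17:30.
Pablo ∩ Wyatt ∩ Callum: 14:15–14:30, 15:00–15:15, 16:30–17:30.
Windows ≥ 15 min: 14:15–14:30, 15:00–15:15, 16:30–17:30.
Earliest such window starts at 14:15.

14:15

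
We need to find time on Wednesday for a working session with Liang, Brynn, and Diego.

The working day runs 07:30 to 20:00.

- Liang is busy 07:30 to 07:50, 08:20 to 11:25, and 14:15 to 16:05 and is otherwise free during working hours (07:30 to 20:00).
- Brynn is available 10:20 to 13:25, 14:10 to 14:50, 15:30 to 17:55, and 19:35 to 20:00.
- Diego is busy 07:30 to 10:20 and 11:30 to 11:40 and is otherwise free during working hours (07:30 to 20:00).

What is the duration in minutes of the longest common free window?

Liang free within 07:30–20:00: 07:50–08:20, 11:25–14:15, 16:05–20:00.
Diego free within 07:30–20:00: 10:20–11:30, 11:40–20:00.
Liang ∩ Brynn: 11:25–13:25, 14:10–14:15, 16:05–17:55, 19:35–20:00.
Liang ∩ Brynn ∩ Diego: 11:25–11:30, 11:40–13:25, 14:10–14:15, 16:05–17:55, 19:35–20:00.
Common window lengths: 5, 105, 5, 110, 25 min; longest is 110.

110 minutes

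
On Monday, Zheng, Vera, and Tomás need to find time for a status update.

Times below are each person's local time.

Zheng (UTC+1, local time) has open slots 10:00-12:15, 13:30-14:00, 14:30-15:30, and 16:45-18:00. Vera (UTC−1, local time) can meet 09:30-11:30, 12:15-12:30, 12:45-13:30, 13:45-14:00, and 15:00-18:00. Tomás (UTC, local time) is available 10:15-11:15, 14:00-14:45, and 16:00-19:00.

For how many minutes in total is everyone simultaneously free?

Zheng → UTC: 09:00–11:15, 12:30–13:00, 13:30–14:30, 15:45–17:00.
Vera → UTC: 10:30–12:30, 13:15–13:30, 13:45–14:30, 14:45–15:00, 16:00–19:00.
Tomás → UTC: 10:15–11:15, 14:00–14:45, 16:00–19:00.
Zheng ∩ Vera: 10:30–11:15, 13:45–14:30, 16:00–17:00.
Zheng ∩ Vera ∩ Tomás: 10:30–11:15, 14:00–14:30, 16:00–17:00.
Total common minutes: 45 + 30 + 60 = 135.

135 minutes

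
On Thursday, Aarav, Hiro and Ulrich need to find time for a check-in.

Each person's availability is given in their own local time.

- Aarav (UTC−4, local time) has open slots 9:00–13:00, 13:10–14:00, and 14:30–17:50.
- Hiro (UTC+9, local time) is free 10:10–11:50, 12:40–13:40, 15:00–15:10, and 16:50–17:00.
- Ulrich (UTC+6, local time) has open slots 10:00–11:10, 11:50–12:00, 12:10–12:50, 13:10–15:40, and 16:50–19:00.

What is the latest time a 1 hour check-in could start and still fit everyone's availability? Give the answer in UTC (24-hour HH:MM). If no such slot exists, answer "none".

Aarav → UTC: 13:00–17:00, 17:10–18:00, 18:30–21:50.
Hiro → UTC: 01:10–02:50, 03:40–04:40, 06:00–06:10, 07:50–08:00.
Ulrich → UTC: 04:00–05:10, 05:50–06:00, 06:10–06:50, 07:10–09:40, 10:50–13:00.
Aarav ∩ Hiro: (none).
Aarav ∩ Hiro ∩ Ulrich: (none).
Windows ≥ 60 min: (none).

none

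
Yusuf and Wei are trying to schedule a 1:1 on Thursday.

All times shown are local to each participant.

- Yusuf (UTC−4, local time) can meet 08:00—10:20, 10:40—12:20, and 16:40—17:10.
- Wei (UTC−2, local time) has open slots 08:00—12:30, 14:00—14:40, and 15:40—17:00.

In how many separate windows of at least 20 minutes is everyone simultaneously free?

Yusuf → UTC: 12:00–14:20, 14:40–16:20, 20:40–21:10.
Wei → UTC: 10:00–14:30, 16:00–16:40, 17:40–19:00.
Yusuf ∩ Wei: 12:00–14:20, 16:00–16:20.
Windows ≥ 20 min: 12:00–14:20, 16:00–16:20.
That's 2 windows.

2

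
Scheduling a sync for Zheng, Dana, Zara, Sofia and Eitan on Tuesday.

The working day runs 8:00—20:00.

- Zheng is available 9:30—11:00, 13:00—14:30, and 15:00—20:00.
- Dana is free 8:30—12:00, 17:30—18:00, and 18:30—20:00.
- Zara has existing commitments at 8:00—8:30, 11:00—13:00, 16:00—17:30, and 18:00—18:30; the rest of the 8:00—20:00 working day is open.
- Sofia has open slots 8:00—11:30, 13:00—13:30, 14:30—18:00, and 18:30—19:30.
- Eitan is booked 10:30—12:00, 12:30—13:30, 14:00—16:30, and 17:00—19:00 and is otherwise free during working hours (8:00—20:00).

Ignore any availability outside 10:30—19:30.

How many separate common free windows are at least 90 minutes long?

0

Zara free within 08:00–20:00: 08:30–11:00, 13:00–16:00, 17:30–18:00, 18:30–20:00.
Eitan free within 08:00–20:00: 08:00–10:30, 12:00–12:30, 13:30–14:00, 16:30–17:00, 19:00–20:00.
Zheng ∩ Dana: 09:30–11:00, 17:30–18:00, 18:30–20:00.
Zheng ∩ Dana ∩ Zara: 09:30–11:00, 17:30–18:00, 18:30–20:00.
Zheng ∩ Dana ∩ Zara ∩ Sofia: 09:30–11:00, 17:30–18:00, 18:30–19:30.
Zheng ∩ Dana ∩ Zara ∩ Sofia ∩ Eitan: 09:30–10:30, 19:00–19:30.
Restricted to 10:30–19:30: 19:00–19:30.
Windows ≥ 90 min: (none).
That's 0 windows.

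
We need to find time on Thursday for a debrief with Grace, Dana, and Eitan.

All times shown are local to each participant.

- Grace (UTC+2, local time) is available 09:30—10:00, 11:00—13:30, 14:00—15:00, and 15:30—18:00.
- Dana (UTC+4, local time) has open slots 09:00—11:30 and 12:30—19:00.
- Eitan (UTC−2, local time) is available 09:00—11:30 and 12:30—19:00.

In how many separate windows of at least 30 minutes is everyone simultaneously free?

3

Grace → UTC: 07:30–08:00, 09:00–11:30, 12:00–13:00, 13:30–16:00.
Dana → UTC: 05:00–07:30, 08:30–15:00.
Eitan → UTC: 11:00–13:30, 14:30–21:00.
Grace ∩ Dana: 09:00–11:30, 12:00–13:00, 13:30–15:00.
Grace ∩ Dana ∩ Eitan: 11:00–11:30, 12:00–13:00, 14:30–15:00.
Windows ≥ 30 min: 11:00–11:30, 12:00–13:00, 14:30–15:00.
That's 3 windows.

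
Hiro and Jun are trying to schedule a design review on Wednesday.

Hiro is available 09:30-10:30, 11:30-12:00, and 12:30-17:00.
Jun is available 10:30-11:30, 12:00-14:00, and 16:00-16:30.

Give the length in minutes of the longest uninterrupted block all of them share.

90 minutes

Hiro ∩ Jun: 12:30–14:00, 16:00–16:30.
Common window lengths: 90, 30 min; longest is 90.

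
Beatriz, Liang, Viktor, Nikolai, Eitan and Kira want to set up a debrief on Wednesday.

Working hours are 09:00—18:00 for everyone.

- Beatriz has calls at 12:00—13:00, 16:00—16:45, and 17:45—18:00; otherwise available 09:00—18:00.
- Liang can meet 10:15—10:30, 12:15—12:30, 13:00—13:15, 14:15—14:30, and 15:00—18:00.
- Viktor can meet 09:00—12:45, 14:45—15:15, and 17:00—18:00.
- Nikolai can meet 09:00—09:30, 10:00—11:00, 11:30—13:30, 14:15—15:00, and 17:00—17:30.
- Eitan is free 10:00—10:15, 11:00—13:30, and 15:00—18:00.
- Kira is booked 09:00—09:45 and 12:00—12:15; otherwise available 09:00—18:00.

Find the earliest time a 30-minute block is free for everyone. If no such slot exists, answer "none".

Beatriz free within 09:00–18:00: 09:00–12:00, 13:00–16:00, 16:45–17:45.
Kira free within 09:00–18:00: 09:45–12:00, 12:15–18:00.
Beatriz ∩ Liang: 10:15–10:30, 13:00–13:15, 14:15–14:30, 15:00–16:00, 16:45–17:45.
Beatriz ∩ Liang ∩ Viktor: 10:15–10:30, 15:00–15:15, 17:00–17:45.
Beatriz ∩ Liang ∩ Viktor ∩ Nikolai: 10:15–10:30, 17:00–17:30.
Beatriz ∩ Liang ∩ Viktor ∩ Nikolai ∩ Eitan: 17:00–17:30.
Beatriz ∩ Liang ∩ Viktor ∩ Nikolai ∩ Eitan ∩ Kira: 17:00–17:30.
Windows ≥ 30 min: 17:00–17:30.
Earliest such window starts at 17:00.

17:00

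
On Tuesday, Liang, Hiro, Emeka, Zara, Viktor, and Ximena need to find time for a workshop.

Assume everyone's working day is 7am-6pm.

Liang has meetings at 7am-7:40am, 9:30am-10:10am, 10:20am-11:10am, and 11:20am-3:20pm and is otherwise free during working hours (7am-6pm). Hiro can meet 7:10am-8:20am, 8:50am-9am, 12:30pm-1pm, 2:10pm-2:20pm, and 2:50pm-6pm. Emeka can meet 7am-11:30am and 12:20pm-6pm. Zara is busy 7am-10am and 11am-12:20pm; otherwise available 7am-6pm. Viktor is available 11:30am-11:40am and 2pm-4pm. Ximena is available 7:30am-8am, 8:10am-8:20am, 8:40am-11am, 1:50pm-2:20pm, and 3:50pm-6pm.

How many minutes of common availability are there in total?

Liang free within 07:00–18:00: 07:40–09:30, 10:10–10:20, 11:10–11:20, 15:20–18:00.
Zara free within 07:00–18:00: 10:00–11:00, 12:20–18:00.
Liang ∩ Hiro: 07:40–08:20, 08:50–09:00, 15:20–18:00.
Liang ∩ Hiro ∩ Emeka: 07:40–08:20, 08:50–09:00, 15:20–18:00.
Liang ∩ Hiro ∩ Emeka ∩ Zara: 15:20–18:00.
Liang ∩ Hiro ∩ Emeka ∩ Zara ∩ Viktor: 15:20–16:00.
Liang ∩ Hiro ∩ Emeka ∩ Zara ∩ Viktor ∩ Ximena: 15:50–16:00.
Total common minutes: 10.

10 minutes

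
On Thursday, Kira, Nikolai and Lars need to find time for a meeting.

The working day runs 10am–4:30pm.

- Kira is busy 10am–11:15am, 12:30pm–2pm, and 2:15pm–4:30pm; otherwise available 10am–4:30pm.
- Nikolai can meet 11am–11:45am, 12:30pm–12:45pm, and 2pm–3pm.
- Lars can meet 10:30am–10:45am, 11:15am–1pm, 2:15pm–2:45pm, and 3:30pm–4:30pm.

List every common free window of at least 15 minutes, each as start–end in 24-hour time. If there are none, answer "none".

Kira free within 10:00–16:30: 11:15–12:30, 14:00–14:15.
Kira ∩ Nikolai: 11:15–11:45, 14:00–14:15.
Kira ∩ Nikolai ∩ Lars: 11:15–11:45.
Windows ≥ 15 min: 11:15–11:45.

11:15–11:45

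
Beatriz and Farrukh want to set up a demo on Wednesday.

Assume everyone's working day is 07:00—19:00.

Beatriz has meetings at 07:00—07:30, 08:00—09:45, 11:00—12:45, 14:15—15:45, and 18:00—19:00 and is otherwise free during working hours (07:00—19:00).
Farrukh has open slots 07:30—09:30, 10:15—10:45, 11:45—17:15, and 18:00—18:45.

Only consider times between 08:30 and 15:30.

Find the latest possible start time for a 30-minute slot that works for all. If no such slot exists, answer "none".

Beatriz free within 07:00–19:00: 07:30–08:00, 09:45–11:00, 12:45–14:15, 15:45–18:00.
Beatriz ∩ Farrukh: 07:30–08:00, 10:15–10:45, 12:45–14:15, 15:45–17:15.
Restricted to 08:30–15:30: 10:15–10:45, 12:45–14:15.
Windows ≥ 30 min: 10:15–10:45, 12:45–14:15.
Latest start in the last window 12:45–14:15 is 14:15 − 30 min = 13:45.

13:45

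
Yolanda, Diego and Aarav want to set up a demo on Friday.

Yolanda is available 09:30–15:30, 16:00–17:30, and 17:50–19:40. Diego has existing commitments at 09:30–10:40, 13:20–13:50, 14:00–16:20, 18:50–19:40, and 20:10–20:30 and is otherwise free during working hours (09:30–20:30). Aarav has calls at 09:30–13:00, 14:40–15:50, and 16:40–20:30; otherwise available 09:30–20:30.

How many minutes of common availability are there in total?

50 minutes

Diego free within 09:30–20:30: 10:40–13:20, 13:50–14:00, 16:20–18:50, 19:40–20:10.
Aarav free within 09:30–20:30: 13:00–14:40, 15:50–16:40.
Yolanda ∩ Diego: 10:40–13:20, 13:50–14:00, 16:20–17:30, 17:50–18:50.
Yolanda ∩ Diego ∩ Aarav: 13:00–13:20, 13:50–14:00, 16:20–16:40.
Total common minutes: 20 + 10 + 20 = 50.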